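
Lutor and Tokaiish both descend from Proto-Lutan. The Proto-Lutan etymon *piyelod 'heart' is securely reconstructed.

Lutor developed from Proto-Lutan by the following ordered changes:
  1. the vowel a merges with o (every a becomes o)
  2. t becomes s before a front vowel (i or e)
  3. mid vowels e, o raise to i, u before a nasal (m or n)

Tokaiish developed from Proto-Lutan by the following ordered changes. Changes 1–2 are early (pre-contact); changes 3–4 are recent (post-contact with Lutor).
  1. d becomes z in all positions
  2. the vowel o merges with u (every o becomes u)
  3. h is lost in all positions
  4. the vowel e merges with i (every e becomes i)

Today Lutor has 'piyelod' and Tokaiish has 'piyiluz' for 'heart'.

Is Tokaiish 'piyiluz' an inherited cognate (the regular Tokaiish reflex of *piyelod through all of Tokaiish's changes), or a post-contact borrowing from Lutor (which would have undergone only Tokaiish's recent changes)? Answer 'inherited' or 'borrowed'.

If inherited, *piyelod would pass through all of Tokaiish's changes:
Tokaiish: *piyelod > piyeloz > piyeluz > piyiluz  (by unconditioned shift, vowel merger, vowel merger)
If borrowed from Lutor 'piyelod' after the early changes, it would undergo only the recent ones:
  rule 3 (h-loss): no change (piyelod)
  rule 4 (vowel merger): piyelod → piyilod
  ⇒ as a loan: piyilod
Tokaiish 'piyiluz' matches the inherited outcome exactly, so it is an inherited cognate, not a loan.

inherited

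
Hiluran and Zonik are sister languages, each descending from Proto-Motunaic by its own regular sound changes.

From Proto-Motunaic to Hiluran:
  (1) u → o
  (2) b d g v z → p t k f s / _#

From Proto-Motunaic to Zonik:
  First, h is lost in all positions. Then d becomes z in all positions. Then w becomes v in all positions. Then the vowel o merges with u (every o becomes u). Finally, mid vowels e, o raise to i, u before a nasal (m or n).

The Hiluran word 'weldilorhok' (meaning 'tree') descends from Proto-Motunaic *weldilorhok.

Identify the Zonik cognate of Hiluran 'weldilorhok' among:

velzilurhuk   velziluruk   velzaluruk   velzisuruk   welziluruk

velziluruk

Zonik: *weldilorhok
  weldilorhok → weldilorok   [h-loss]
  weldilorok → welzilorok   [unconditioned shift]
  welzilorok → velzilorok   [unconditioned shift]
  velzilorok → velziluruk   [vowel merger]
  velziluruk (rule 5 does not apply)
  giving Zonik velziluruk.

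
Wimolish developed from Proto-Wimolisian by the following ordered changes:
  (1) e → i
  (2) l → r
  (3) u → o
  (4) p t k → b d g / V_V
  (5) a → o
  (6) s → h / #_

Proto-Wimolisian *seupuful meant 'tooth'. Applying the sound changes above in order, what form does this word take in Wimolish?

Wimolish: *seupuful
  seupuful → siupuful   [vowel merger]
  siupuful → siupufur   [unconditioned shift]
  siupufur → siopofor   [vowel merger]
  siopofor → siobofor   [intervocalic voicing]
  siobofor (rule 5 does not apply)
  siobofor → hiobofor   [debuccalisation]
  giving Wimolish hiobofor.

hiobofor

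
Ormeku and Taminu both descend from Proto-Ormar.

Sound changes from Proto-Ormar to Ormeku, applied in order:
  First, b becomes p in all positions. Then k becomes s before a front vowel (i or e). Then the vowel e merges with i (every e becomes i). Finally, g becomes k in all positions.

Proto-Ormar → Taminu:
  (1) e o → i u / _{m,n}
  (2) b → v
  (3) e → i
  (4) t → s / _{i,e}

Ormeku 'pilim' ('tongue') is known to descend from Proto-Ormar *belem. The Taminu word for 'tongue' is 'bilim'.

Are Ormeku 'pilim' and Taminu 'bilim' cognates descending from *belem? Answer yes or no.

Derive the expected Taminu reflex of *belem:
Taminu: *belem
  belem → belim   [pre-nasal raising]
  belim → velim   [unconditioned shift]
  velim → vilim   [vowel merger]
  vilim (rule 4 does not apply)
  giving Taminu vilim.
The regular Taminu reflex would be 'vilim', but the attested form is 'bilim'. The correspondence is irregular, so they are not cognates (the Taminu form has a different source).

no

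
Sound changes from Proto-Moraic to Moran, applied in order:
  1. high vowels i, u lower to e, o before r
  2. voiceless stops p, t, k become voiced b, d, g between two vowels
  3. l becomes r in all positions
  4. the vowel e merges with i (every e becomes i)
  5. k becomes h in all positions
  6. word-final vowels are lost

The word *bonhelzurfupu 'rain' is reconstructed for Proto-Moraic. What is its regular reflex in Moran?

Moran: start from *bonhelzurfupu.
  rule 1 (pre-rhotic lowering): bonhelzurfupu → bonhelzorfupu
  rule 2 (intervocalic voicing): bonhelzorfupu → bonhelzorfubu
  rule 3 (unconditioned shift): bonhelzorfubu → bonherzorfubu
  rule 4 (vowel merger): bonherzorfubu → bonhirzorfubu
  rule 5: no change — bonhirzorfubu
  rule 6 (apocope): bonhirzorfubu → bonhirzorfub
  ⇒ Moran bonhirzorfub

bonhirzorfub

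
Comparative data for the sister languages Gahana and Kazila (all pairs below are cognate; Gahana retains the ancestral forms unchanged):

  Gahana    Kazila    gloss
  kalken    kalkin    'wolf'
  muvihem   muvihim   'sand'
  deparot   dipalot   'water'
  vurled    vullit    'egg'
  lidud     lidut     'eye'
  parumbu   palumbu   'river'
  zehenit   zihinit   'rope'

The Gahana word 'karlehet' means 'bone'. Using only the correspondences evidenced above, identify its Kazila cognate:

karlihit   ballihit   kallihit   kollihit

kallihit

vurled ~ vullit — Gahana r corresponds to Kazila l after a vowel, before a consonant other than r, m, n, p, b, f, v.
vurled ~ vullit, zehenit ~ zihinit — Gahana e corresponds to Kazila i after a consonant, before a consonant other than r, m, n, p, b, f, v.
Applying these to Gahana 'karlehet':
  karlehet → kallehet   (r→l after a vowel, before a consonant other than r, m, n, p, b, f, v)
  kallehet → kallihet   (e→i after a consonant, before a consonant other than r, m, n, p, b, f, v)
  kallihet → kallihit   (e→i after a consonant, before a consonant other than r, m, n, p, b, f, v)
So the Kazila cognate is 'kallihit'.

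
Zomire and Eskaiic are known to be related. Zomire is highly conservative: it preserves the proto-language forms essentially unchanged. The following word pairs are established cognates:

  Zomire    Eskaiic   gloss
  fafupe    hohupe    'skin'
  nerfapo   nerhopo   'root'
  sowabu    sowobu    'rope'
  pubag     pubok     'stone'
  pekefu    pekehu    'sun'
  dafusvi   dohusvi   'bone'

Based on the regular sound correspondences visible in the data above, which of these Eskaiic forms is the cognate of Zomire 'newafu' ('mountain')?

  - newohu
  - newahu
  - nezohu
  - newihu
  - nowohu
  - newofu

fafupe ~ hohupe, dafusvi ~ dohusvi — Zomire a corresponds to Eskaiic o after a consonant, before a labial obstruent.
fafupe ~ hohupe, pekefu ~ pekehu — Zomire f corresponds to Eskaiic h between vowels (before a back vowel).
Applying these to Zomire 'newafu':
  newafu → newofu   (a→o after a consonant, before a labial obstruent)
  newofu → newohu   (f→h between vowels (before a back vowel))
So the Eskaiic cognate is 'newohu'.

newohu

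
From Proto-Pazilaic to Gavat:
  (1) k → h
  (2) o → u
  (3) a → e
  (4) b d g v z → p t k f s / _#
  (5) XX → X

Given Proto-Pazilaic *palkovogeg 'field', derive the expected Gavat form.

pelhuvugek

Gavat: start from *palkovogeg.
  rule 1 (unconditioned shift): palkovogeg → palhovogeg
  rule 2 (vowel merger): palhovogeg → palhuvugeg
  rule 3 (vowel merger): palhuvugeg → pelhuvugeg
  rule 4 (final devoicing): pelhuvugeg → pelhuvugek
  rule 5: no change — pelhuvugek
  ⇒ Gavat pelhuvugek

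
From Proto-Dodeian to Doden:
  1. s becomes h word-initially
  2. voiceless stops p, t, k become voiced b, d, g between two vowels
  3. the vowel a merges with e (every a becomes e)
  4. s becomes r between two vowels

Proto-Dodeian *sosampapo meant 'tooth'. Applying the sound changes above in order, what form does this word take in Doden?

horempebo

Doden: *sosampapo
  sosampapo → hosampapo   [debuccalisation]
  hosampapo → hosampabo   [intervocalic voicing]
  hosampabo → hosempebo   [vowel merger]
  hosempebo → horempebo   [rhotacism]
  giving Doden horempebo.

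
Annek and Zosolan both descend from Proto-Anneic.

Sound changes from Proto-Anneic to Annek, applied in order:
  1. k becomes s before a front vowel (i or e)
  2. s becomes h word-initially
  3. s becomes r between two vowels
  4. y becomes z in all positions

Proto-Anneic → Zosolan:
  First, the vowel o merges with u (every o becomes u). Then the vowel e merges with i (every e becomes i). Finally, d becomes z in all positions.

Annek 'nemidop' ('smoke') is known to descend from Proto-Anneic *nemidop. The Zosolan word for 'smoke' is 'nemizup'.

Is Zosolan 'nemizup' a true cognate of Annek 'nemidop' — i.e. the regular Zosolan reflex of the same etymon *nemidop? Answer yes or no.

Derive the expected Zosolan reflex of *nemidop:
Zosolan: start from *nemidop.
  rule 1 (vowel merger): nemidop → nemidup
  rule 2 (vowel merger): nemidup → nimidup
  rule 3 (unconditioned shift): nimidup → nimizup
  ⇒ Zosolan nimizup
The regular Zosolan reflex would be 'nimizup', but the attested form is 'nemizup'. The correspondence is irregular, so they are not cognates (the Zosolan form has a different source).

no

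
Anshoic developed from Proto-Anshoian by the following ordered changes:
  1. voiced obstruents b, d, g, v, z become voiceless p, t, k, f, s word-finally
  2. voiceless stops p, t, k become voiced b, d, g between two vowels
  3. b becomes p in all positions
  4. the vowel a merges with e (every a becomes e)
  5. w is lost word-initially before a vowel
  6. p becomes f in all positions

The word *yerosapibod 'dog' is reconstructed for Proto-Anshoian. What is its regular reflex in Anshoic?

yerosefifot

Anshoic: start from *yerosapibod.
  rule 1 (final devoicing): yerosapibod → yerosapibot
  rule 2 (intervocalic voicing): yerosapibot → yerosabibot
  rule 3 (unconditioned shift): yerosabibot → yerosapipot
  rule 4 (vowel merger): yerosapipot → yerosepipot
  rule 5: no change — yerosepipot
  rule 6 (unconditioned shift): yerosepipot → yerosefifot
  ⇒ Anshoic yerosefifot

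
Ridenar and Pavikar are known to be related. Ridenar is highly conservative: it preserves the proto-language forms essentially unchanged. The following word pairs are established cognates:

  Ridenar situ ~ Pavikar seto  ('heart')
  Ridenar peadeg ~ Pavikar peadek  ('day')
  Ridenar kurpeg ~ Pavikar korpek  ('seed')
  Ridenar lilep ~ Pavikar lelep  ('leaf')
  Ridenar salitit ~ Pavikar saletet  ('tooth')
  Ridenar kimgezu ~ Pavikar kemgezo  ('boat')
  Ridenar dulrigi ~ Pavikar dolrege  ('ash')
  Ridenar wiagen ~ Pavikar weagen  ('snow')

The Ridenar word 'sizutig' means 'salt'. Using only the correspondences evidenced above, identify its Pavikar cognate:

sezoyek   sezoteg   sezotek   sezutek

situ ~ seto, lilep ~ lelep — Ridenar i corresponds to Pavikar e after a consonant, before a consonant other than r, m, n, p, b, f, v.
dulrigi ~ dolrege — Ridenar u corresponds to Pavikar o after a consonant, before a consonant other than r, m, n, p, b, f, v.
peadeg ~ peadek, kurpeg ~ korpek — Ridenar g corresponds to Pavikar k word-finally.
Applying these to Ridenar 'sizutig':
  sizutig → sezutig   (i→e after a consonant, before a consonant other than r, m, n, p, b, f, v)
  sezutig → sezotig   (u→o after a consonant, before a consonant other than r, m, n, p, b, f, v)
  sezotig → sezoteg   (i→e after a consonant, before a consonant other than r, m, n, p, b, f, v)
  sezoteg → sezotek   (g→k word-finally)
So the Pavikar cognate is 'sezotek'.

sezotek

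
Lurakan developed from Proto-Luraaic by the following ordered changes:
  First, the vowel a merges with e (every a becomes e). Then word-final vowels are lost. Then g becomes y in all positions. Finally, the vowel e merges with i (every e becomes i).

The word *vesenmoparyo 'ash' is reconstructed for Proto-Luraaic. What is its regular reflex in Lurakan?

Lurakan: start from *vesenmoparyo.
  rule 1 (vowel merger): vesenmoparyo → vesenmoperyo
  rule 2 (apocope): vesenmoperyo → vesenmopery
  rule 3: no change — vesenmopery
  rule 4 (vowel merger): vesenmopery → visinmopiry
  ⇒ Lurakan visinmopiry

visinmopiry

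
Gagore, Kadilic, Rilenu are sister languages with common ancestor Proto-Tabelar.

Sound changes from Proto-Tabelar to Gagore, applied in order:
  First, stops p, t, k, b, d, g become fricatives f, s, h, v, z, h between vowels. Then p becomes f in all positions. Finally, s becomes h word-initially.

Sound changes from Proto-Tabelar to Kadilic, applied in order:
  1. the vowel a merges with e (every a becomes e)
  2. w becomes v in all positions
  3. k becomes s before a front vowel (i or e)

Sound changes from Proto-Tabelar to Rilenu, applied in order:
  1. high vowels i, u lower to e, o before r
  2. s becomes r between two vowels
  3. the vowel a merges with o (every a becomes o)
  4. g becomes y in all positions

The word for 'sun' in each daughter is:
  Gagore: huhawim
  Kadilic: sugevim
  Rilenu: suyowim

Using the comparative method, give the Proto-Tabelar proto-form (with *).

Position 5: Gagore has w, Kadilic has v, Rilenu has w. Gagore preserves w here (none of its changes turn any other segment into w), so the proto-segment is *w.
Position 3: Gagore has h, Kadilic has g, Rilenu has y. Kadilic preserves g here (none of its changes turn any other segment into g), so the proto-segment is *g.
Verify the candidate proto-form against each daughter:
Gagore: start from *sugawim.
  rule 1 (intervocalic lenition): sugawim → suhawim
  rule 2: no change — suhawim
  rule 3 (debuccalisation): suhawim → huhawim
  ⇒ Gagore huhawim
Kadilic: *sugawim
  sugawim → sugewim   [vowel merger]
  sugewim → sugevim   [unconditioned shift]
  sugevim (rule 3 does not apply)
  giving Kadilic sugevim.
Rilenu: start from *sugawim.
  rule 1: no change — sugawim
  rule 2: no change — sugawim
  rule 3 (vowel merger): sugawim → sugowim
  rule 4 (unconditioned shift): sugowim → suyowim
  ⇒ Rilenu suyowim
Only *sugawim yields all of Gagore huhawim, Kadilic sugevim, Rilenu suyowim.

*sugawim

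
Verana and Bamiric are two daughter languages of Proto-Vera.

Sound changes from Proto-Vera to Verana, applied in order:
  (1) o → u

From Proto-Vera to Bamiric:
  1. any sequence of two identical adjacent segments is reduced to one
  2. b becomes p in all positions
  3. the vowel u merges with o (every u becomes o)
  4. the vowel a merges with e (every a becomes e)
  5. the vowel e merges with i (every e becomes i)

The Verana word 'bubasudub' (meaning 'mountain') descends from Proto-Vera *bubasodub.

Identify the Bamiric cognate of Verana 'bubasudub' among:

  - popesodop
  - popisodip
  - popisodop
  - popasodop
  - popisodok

Bamiric: *bubasodub > pupasodup > popasodop > popesodop > popisodop  (by unconditioned shift, vowel merger, vowel merger, vowel merger)
Among the options, 'popisodop' alone shows every Bamiric change applied in order.

popisodop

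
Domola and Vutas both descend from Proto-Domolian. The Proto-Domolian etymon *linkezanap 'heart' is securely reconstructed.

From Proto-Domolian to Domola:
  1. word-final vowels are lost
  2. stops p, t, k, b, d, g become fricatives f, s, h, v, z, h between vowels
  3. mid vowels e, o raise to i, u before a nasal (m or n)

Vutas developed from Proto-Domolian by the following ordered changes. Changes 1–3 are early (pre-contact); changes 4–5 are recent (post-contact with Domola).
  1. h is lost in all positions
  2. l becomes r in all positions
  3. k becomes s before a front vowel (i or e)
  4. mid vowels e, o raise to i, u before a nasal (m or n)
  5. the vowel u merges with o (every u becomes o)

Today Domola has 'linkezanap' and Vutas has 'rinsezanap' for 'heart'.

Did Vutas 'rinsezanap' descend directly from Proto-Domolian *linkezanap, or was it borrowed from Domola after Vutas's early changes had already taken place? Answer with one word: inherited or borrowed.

inherited

If inherited, *linkezanap would pass through all of Vutas's changes:
Vutas: start from *linkezanap.
  rule 1: no change — linkezanap
  rule 2 (unconditioned shift): linkezanap → rinkezanap
  rule 3 (palatalisation): rinkezanap → rinsezanap
  rule 4: no change — rinsezanap
  rule 5: no change — rinsezanap
  ⇒ Vutas rinsezanap
If borrowed from Domola 'linkezanap' after the early changes, it would undergo only the recent ones:
  rule 4 (pre-nasal raising): no change (linkezanap)
  rule 5 (vowel merger): no change (linkezanap)
  ⇒ as a loan: linkezanap
Vutas 'rinsezanap' matches the inherited outcome exactly, so it is an inherited cognate, not a loan.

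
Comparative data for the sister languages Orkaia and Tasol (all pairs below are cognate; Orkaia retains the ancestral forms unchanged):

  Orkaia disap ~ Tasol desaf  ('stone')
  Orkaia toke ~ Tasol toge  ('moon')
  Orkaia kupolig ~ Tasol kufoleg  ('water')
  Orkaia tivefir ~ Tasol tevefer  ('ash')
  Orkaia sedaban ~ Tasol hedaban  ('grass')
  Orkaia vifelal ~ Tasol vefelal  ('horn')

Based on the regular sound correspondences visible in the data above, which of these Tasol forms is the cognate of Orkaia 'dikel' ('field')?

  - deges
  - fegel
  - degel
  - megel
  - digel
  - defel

disap ~ desaf, kupolig ~ kufoleg — Orkaia i corresponds to Tasol e after a consonant, before a consonant other than r, m, n, p, b, f, v.
toke ~ toge — Orkaia k corresponds to Tasol g between vowels (before a front vowel).
Applying these to Orkaia 'dikel':
  dikel → dekel   (i→e after a consonant, before a consonant other than r, m, n, p, b, f, v)
  dekel → degel   (k→g between vowels (before a front vowel))
So the Tasol cognate is 'degel'.

degel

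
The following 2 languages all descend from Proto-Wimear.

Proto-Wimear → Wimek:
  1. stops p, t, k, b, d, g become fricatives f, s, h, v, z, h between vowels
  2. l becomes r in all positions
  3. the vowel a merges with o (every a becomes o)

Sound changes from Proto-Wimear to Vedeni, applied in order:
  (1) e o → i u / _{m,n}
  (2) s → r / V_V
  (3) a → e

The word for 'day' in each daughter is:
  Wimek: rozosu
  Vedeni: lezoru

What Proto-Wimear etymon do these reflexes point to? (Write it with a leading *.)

*lazosu

Position 1: Wimek has r, Vedeni has l. Vedeni preserves l here (none of its changes turn any other segment into l), so the proto-segment is *l.
Position 2: Wimek has o, Vedeni has e. Taking the neighbouring segments as reconstructed: Wimek o could go back to *a or *o; Vedeni e could go back to *a or *e — the one source consistent with every daughter is *a.
Position 5: Wimek has s, Vedeni has r. Taking the neighbouring segments as reconstructed: Wimek s could go back to *t or *s; Vedeni r could go back to *s or *r — the one source consistent with every daughter is *s.
The remaining positions agree across the daughters. Check the candidate against every language:
Wimek: *lazosu
  lazosu (rule 1 does not apply)
  lazosu → razosu   [unconditioned shift]
  razosu → rozosu   [vowel merger]
  giving Wimek rozosu.
Vedeni: *lazosu
  lazosu (rule 1 does not apply)
  lazosu → lazoru   [rhotacism]
  lazoru → lezoru   [vowel merger]
  giving Vedeni lezoru.
No other proto-form is consistent with every reflex, so the reconstruction is *lazosu.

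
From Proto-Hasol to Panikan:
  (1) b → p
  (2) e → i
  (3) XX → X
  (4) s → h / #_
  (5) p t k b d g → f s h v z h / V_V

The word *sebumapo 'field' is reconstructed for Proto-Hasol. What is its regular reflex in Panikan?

hifumafo

Panikan: start from *sebumapo.
  rule 1 (unconditioned shift): sebumapo → sepumapo
  rule 2 (vowel merger): sepumapo → sipumapo
  rule 3: no change — sipumapo
  rule 4 (debuccalisation): sipumapo → hipumapo
  rule 5 (intervocalic lenition): hipumapo → hifumafo
  ⇒ Panikan hifumafo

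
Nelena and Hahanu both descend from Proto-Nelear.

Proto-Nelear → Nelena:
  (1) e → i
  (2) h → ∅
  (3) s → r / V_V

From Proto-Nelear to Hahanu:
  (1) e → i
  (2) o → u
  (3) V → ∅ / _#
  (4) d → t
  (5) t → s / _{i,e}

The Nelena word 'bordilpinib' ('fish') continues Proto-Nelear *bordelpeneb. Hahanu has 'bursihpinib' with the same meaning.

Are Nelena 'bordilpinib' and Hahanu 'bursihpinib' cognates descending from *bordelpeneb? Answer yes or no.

no

Derive the expected Hahanu reflex of *bordelpeneb:
Hahanu: *bordelpeneb > bordilpinib > burdilpinib > burtilpinib > bursilpinib  (by vowel merger, vowel merger, unconditioned shift, palatalisation)
The regular Hahanu reflex would be 'bursilpinib', but the attested form is 'bursihpinib'. The correspondence is irregular, so they are not cognates (the Hahanu form has a different source).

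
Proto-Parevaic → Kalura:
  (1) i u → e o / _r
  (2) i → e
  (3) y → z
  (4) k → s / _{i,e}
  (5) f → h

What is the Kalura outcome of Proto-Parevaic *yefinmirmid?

zehenmermed

Kalura: *yefinmirmid > yefinmermid > yefenmermed > zefenmermed > zehenmermed  (by pre-rhotic lowering, vowel merger, unconditioned shift, unconditioned shift)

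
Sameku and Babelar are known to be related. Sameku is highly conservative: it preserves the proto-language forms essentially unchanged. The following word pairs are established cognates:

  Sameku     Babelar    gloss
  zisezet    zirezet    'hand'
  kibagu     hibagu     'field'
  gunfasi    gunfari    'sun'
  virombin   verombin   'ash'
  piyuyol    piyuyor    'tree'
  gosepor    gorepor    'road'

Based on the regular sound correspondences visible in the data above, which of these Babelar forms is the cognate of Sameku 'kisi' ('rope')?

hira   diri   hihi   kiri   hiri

kibagu ~ hibagu — Sameku k corresponds to Babelar h word-initially before a front vowel.
gunfasi ~ gunfari — Sameku s corresponds to Babelar r between vowels (before a front vowel).
Applying these to Sameku 'kisi':
  kisi → hisi   (k→h word-initially before a front vowel)
  hisi → hiri   (s→r between vowels (before a front vowel))
So the Babelar cognate is 'hiri'.

hiri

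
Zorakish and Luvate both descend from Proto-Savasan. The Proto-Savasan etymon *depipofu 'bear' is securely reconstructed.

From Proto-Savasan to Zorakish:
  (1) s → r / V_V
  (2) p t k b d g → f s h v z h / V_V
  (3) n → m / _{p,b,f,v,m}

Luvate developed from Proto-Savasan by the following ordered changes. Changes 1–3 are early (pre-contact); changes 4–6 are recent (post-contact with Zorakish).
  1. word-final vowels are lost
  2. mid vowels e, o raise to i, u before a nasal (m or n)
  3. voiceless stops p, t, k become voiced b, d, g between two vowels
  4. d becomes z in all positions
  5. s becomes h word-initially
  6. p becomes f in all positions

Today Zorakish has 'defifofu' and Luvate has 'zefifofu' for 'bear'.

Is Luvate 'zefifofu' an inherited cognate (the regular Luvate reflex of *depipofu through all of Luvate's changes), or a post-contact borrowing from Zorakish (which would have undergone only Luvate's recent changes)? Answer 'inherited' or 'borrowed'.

borrowed

If inherited, *depipofu would pass through all of Luvate's changes:
Luvate: *depipofu
  depipofu → depipof   [apocope]
  depipof (rule 2 does not apply)
  depipof → debibof   [intervocalic voicing]
  debibof → zebibof   [unconditioned shift]
  zebibof (rule 5 does not apply)
  zebibof (rule 6 does not apply)
  giving Luvate zebibof.
If borrowed from Zorakish 'defifofu' after the early changes, it would undergo only the recent ones:
  rule 4 (unconditioned shift): defifofu → zefifofu
  rule 5 (debuccalisation): no change (zefifofu)
  rule 6 (unconditioned shift): no change (zefifofu)
  ⇒ as a loan: zefifofu
Luvate 'zefifofu' matches the loan outcome 'zefifofu', not the inherited 'zebibof' — it skipped the early Luvate changes, so it was borrowed from Zorakish.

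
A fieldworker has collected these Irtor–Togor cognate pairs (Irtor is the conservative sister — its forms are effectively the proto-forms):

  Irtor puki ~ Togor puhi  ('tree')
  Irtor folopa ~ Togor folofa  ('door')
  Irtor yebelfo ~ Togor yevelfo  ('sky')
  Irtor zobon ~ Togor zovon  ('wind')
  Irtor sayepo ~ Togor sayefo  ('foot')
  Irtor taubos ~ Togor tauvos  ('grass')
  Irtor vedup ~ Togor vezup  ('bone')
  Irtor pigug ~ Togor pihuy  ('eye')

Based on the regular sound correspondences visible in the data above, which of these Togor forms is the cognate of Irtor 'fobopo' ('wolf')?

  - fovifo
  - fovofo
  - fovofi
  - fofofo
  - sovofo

zobon ~ zovon, taubos ~ tauvos — Irtor b corresponds to Togor v between vowels (before a back vowel).
sayepo ~ sayefo — Irtor p corresponds to Togor f between vowels (before a back vowel).
Applying these to Irtor 'fobopo':
  fobopo → fovopo   (b→v between vowels (before a back vowel))
  fovopo → fovofo   (p→f between vowels (before a back vowel))
So the Togor cognate is 'fovofo'.

fovofo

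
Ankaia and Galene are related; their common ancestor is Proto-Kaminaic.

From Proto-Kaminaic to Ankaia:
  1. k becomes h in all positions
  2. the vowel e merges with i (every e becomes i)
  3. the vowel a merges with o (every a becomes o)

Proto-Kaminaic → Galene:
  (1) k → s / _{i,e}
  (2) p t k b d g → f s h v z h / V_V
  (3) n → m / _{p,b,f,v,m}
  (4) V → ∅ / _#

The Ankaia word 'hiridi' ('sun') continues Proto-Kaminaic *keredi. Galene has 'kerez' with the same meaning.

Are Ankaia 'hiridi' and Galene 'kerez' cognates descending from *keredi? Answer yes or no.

no

Derive the expected Galene reflex of *keredi:
Galene: *keredi
  keredi → seredi   [palatalisation]
  seredi → serezi   [intervocalic lenition]
  serezi (rule 3 does not apply)
  serezi → serez   [apocope]
  giving Galene serez.
The regular Galene reflex would be 'serez', but the attested form is 'kerez'. The correspondence is irregular, so they are not cognates (the Galene form has a different source).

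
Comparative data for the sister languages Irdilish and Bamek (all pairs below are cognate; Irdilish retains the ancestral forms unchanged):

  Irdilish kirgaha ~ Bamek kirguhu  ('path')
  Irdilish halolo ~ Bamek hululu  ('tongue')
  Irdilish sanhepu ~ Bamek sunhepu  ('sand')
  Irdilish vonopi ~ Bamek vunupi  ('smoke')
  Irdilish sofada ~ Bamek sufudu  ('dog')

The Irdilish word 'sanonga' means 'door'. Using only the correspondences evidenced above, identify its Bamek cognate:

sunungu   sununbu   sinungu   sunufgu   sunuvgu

sanhepu ~ sunhepu — Irdilish a corresponds to Bamek u after a consonant, before a nasal.
vonopi ~ vunupi — Irdilish o corresponds to Bamek u after a consonant, before a nasal.
kirgaha ~ kirguhu, sofada ~ sufudu — Irdilish a corresponds to Bamek u word-finally.
Applying these to Irdilish 'sanonga':
  sanonga → sunonga   (a→u after a consonant, before a nasal)
  sunonga → sununga   (o→u after a consonant, before a nasal)
  sununga → sunungu   (a→u word-finally)
So the Bamek cognate is 'sunungu'.

sunungu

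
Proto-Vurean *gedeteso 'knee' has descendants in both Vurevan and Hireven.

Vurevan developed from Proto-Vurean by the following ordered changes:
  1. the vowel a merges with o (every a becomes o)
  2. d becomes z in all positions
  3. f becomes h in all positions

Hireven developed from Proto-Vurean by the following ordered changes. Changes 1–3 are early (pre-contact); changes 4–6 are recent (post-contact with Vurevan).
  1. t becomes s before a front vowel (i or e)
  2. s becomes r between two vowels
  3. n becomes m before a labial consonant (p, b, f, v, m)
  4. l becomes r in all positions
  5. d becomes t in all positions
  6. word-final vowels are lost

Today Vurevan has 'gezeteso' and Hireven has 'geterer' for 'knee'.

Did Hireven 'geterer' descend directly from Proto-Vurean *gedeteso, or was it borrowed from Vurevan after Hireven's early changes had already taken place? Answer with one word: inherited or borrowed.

inherited

If inherited, *gedeteso would pass through all of Hireven's changes:
Hireven: *gedeteso > gedeseso > gederero > geterero > geterer  (by palatalisation, rhotacism, unconditioned shift, apocope)
If borrowed from Vurevan 'gezeteso' after the early changes, it would undergo only the recent ones:
  rule 4 (unconditioned shift): no change (gezeteso)
  rule 5 (unconditioned shift): no change (gezeteso)
  rule 6 (apocope): gezeteso → gezetes
  ⇒ as a loan: gezetes
Hireven 'geterer' matches the inherited outcome exactly, so it is an inherited cognate, not a loan.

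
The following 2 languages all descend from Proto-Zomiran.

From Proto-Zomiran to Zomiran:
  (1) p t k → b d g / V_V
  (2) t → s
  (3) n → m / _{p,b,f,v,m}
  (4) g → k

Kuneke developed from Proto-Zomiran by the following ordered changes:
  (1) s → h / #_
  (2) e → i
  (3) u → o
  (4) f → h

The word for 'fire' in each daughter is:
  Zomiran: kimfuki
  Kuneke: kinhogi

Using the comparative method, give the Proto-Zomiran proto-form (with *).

Position 5: Zomiran has u, Kuneke has o. Zomiran preserves u here (none of its changes turn any other segment into u), so the proto-segment is *u.
Position 3: Zomiran has m, Kuneke has n. Kuneke preserves n here (none of its changes turn any other segment into n), so the proto-segment is *n.
Position 4: Zomiran has f, Kuneke has h. Zomiran preserves f here (none of its changes turn any other segment into f), so the proto-segment is *f.
Verify the candidate proto-form against each daughter:
Zomiran: *kinfugi > kimfugi > kimfuki  (by nasal place assimilation, unconditioned shift)
Kuneke: start from *kinfugi.
  rule 1: no change — kinfugi
  rule 2: no change — kinfugi
  rule 3 (vowel merger): kinfugi → kinfogi
  rule 4 (unconditioned shift): kinfogi → kinhogi
  ⇒ Kuneke kinhogi
*kinfugi is the unique common source.

*kinfugi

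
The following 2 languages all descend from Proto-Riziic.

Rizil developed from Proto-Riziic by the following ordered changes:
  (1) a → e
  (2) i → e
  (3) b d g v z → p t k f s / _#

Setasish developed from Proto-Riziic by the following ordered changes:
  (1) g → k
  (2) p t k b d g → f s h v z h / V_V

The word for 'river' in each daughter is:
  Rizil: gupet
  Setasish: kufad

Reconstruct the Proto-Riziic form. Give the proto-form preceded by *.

*gupad

Position 5: Rizil has t, Setasish has d. Setasish preserves d here (none of its changes turn any other segment into d), so the proto-segment is *d.
Position 4: Rizil has e, Setasish has a. Setasish preserves a here (none of its changes turn any other segment into a), so the proto-segment is *a.
This points to *gupad. Verify forward in each daughter:
Rizil: *gupad
  gupad → guped   [vowel merger]
  guped (rule 2 does not apply)
  guped → gupet   [final devoicing]
  giving Rizil gupet.
Setasish: *gupad
  gupad → kupad   [unconditioned shift]
  kupad → kufad   [intervocalic lenition]
  giving Setasish kufad.
Only *gupad yields all of Rizil gupet, Setasish kufad.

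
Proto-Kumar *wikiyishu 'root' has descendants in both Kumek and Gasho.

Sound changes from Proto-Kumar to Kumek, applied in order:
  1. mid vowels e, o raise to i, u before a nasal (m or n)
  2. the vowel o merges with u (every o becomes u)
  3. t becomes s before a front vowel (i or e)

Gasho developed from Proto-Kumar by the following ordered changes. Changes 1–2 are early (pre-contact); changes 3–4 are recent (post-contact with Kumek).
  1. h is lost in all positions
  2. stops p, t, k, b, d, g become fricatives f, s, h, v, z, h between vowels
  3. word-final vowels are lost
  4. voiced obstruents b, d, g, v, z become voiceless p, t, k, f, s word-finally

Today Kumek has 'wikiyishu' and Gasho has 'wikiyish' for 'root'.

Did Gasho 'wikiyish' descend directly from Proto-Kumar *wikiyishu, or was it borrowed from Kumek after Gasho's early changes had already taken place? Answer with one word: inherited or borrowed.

If inherited, *wikiyishu would pass through all of Gasho's changes:
Gasho: *wikiyishu
  wikiyishu → wikiyisu   [h-loss]
  wikiyisu → wihiyisu   [intervocalic lenition]
  wihiyisu → wihiyis   [apocope]
  wihiyis (rule 4 does not apply)
  giving Gasho wihiyis.
If borrowed from Kumek 'wikiyishu' after the early changes, it would undergo only the recent ones:
  rule 3 (apocope): wikiyishu → wikiyish
  rule 4 (final devoicing): no change (wikiyish)
  ⇒ as a loan: wikiyish
Gasho 'wikiyish' matches the loan outcome 'wikiyish', not the inherited 'wihiyis' — it skipped the early Gasho changes, so it was borrowed from Kumek.

borrowed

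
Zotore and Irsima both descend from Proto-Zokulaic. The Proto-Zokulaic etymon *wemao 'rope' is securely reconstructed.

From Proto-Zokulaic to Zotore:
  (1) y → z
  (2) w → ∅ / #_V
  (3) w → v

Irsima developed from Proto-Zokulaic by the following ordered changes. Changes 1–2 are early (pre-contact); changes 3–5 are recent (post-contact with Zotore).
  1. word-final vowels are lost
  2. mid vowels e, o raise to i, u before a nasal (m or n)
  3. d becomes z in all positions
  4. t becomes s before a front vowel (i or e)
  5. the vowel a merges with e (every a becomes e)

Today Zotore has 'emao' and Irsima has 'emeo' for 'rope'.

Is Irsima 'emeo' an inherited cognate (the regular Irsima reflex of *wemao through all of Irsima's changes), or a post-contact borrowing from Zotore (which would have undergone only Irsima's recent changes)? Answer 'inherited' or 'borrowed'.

If inherited, *wemao would pass through all of Irsima's changes:
Irsima: start from *wemao.
  rule 1 (apocope): wemao → wema
  rule 2 (pre-nasal raising): wema → wima
  rule 3: no change — wima
  rule 4: no change — wima
  rule 5 (vowel merger): wima → wime
  ⇒ Irsima wime
If borrowed from Zotore 'emao' after the early changes, it would undergo only the recent ones:
  rule 3 (unconditioned shift): no change (emao)
  rule 4 (palatalisation): no change (emao)
  rule 5 (vowel merger): emao → emeo
  ⇒ as a loan: emeo
Irsima 'emeo' matches the loan outcome 'emeo', not the inherited 'wime' — it skipped the early Irsima changes, so it was borrowed from Zotore.

borrowed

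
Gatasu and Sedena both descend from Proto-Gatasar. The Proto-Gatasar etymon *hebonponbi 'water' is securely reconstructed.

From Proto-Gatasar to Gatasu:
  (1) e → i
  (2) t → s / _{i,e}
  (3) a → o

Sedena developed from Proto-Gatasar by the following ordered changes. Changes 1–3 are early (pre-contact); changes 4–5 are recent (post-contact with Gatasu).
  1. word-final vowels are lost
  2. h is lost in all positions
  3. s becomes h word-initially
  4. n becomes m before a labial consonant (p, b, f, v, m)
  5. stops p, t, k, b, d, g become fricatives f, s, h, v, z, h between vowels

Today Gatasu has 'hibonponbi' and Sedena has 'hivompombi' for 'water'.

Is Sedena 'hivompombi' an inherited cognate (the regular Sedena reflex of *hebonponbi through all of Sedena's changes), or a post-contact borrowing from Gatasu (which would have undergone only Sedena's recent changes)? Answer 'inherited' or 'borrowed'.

If inherited, *hebonponbi would pass through all of Sedena's changes:
Sedena: *hebonponbi
  hebonponbi → hebonponb   [apocope]
  hebonponb → ebonponb   [h-loss]
  ebonponb (rule 3 does not apply)
  ebonponb → ebompomb   [nasal place assimilation]
  ebompomb → evompomb   [intervocalic lenition]
  giving Sedena evompomb.
If borrowed from Gatasu 'hibonponbi' after the early changes, it would undergo only the recent ones:
  rule 4 (nasal place assimilation): hibonponbi → hibompombi
  rule 5 (intervocalic lenition): hibompombi → hivompombi
  ⇒ as a loan: hivompombi
Sedena 'hivompombi' matches the loan outcome 'hivompombi', not the inherited 'evompomb' — it skipped the early Sedena changes, so it was borrowed from Gatasu.

borrowed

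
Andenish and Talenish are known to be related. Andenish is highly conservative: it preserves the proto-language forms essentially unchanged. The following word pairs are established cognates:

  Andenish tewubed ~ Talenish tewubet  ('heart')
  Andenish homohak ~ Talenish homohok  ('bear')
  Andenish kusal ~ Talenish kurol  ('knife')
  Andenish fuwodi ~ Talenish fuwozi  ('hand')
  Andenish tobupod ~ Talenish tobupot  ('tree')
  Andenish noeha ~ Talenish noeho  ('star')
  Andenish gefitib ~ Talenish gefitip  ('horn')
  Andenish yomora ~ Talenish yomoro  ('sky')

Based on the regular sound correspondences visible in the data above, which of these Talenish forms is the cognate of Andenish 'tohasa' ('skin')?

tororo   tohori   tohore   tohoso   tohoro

homohak ~ homohok, kusal ~ kurol — Andenish a corresponds to Talenish o after a consonant, before a consonant other than r, m, n, p, b, f, v.
kusal ~ kurol — Andenish s corresponds to Talenish r between vowels (before a back vowel).
noeha ~ noeho, yomora ~ yomoro — Andenish a corresponds to Talenish o word-finally.
Applying these to Andenish 'tohasa':
  tohasa → tohosa   (a→o after a consonant, before a consonant other than r, m, n, p, b, f, v)
  tohosa → tohora   (s→r between vowels (before a back vowel))
  tohora → tohoro   (a→o word-finally)
So the Talenish cognate is 'tohoro'.

tohoro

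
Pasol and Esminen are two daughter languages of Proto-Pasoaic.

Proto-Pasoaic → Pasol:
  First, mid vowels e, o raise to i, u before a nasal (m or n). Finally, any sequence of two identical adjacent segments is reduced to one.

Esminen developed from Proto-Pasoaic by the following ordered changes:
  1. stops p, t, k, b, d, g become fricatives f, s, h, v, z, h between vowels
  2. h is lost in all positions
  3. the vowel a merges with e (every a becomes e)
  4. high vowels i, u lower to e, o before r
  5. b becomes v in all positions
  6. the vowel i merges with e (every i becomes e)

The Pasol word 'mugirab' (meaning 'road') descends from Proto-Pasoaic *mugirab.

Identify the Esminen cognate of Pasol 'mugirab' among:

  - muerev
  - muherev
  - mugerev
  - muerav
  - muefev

Esminen: *mugirab > muhirab > muirab > muireb > muereb > muerev  (by intervocalic lenition, h-loss, vowel merger, pre-rhotic lowering, unconditioned shift)

muerev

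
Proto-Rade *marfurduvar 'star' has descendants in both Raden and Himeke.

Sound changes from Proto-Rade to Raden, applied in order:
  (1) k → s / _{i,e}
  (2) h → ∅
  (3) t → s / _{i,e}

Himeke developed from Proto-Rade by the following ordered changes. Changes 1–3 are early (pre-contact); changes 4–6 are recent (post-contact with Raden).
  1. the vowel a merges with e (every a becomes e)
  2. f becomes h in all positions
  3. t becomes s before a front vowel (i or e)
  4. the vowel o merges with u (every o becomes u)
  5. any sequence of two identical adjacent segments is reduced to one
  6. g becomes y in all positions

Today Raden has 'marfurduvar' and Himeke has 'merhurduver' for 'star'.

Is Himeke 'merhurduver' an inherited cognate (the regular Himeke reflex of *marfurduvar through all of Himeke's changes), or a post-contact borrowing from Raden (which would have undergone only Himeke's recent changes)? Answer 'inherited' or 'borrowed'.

inherited

If inherited, *marfurduvar would pass through all of Himeke's changes:
Himeke: *marfurduvar > merfurduver > merhurduver  (by vowel merger, unconditioned shift)
If borrowed from Raden 'marfurduvar' after the early changes, it would undergo only the recent ones:
  rule 4 (vowel merger): no change (marfurduvar)
  rule 5 (degemination): no change (marfurduvar)
  rule 6 (unconditioned shift): no change (marfurduvar)
  ⇒ as a loan: marfurduvar
Himeke 'merhurduver' matches the inherited outcome exactly, so it is an inherited cognate, not a loan.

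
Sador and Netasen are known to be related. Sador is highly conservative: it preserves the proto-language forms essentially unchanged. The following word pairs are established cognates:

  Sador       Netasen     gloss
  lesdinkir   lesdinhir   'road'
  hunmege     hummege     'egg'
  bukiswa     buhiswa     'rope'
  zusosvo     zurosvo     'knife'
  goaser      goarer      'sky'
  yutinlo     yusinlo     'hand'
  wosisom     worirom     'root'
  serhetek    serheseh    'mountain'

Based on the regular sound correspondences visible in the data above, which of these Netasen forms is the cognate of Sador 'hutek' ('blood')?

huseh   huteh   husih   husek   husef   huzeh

huseh

serhetek ~ serheseh — Sador t corresponds to Netasen s between vowels (before a front vowel).
serhetek ~ serheseh — Sador k corresponds to Netasen h word-finally.
Applying these to Sador 'hutek':
  hutek → husek   (t→s between vowels (before a front vowel))
  husek → huseh   (k→h word-finally)
So the Netasen cognate is 'huseh'.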